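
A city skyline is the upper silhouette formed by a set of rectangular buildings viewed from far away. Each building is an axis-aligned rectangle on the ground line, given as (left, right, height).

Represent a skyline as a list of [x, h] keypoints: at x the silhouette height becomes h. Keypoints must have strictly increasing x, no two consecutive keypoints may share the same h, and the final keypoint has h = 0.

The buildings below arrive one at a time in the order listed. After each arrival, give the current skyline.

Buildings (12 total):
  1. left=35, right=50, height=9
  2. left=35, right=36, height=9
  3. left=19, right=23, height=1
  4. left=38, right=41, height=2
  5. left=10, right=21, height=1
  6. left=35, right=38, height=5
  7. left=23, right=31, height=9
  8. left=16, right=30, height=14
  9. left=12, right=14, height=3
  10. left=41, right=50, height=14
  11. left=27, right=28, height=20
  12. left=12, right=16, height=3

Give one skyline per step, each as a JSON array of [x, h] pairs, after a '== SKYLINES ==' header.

== SKYLINES ==
[[35,9],[50,0]]
[[35,9],[50,0]]
[[19,1],[23,0],[35,9],[50,0]]
[[19,1],[23,0],[35,9],[50,0]]
[[10,1],[23,0],[35,9],[50,0]]
[[10,1],[23,0],[35,9],[50,0]]
[[10,1],[23,9],[31,0],[35,9],[50,0]]
[[10,1],[16,14],[30,9],[31,0],[35,9],[50,0]]
[[10,1],[12,3],[14,1],[16,14],[30,9],[31,0],[35,9],[50,0]]
[[10,1],[12,3],[14,1],[16,14],[30,9],[31,0],[35,9],[41,14],[50,0]]
[[10,1],[12,3],[14,1],[16,14],[27,20],[28,14],[30,9],[31,0],[35,9],[41,14],[50,0]]
[[10,1],[12,3],[16,14],[27,20],[28,14],[30,9],[31,0],[35,9],[41,14],[50,0]]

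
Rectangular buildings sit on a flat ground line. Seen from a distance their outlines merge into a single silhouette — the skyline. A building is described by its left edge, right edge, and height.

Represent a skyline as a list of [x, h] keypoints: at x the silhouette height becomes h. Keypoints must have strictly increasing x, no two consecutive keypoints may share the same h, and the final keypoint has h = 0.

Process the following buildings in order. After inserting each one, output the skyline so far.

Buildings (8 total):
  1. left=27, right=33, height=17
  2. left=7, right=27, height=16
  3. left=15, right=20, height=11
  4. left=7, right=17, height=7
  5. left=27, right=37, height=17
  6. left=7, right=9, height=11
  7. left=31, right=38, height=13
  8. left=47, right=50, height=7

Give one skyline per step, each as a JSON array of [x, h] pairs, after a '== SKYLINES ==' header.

== SKYLINES ==
[[27,17],[33,0]]
[[7,16],[27,17],[33,0]]
[[7,16],[27,17],[33,0]]
[[7,16],[27,17],[33,0]]
[[7,16],[27,17],[37,0]]
[[7,16],[27,17],[37,0]]
[[7,16],[27,17],[37,13],[38,0]]
[[7,16],[27,17],[37,13],[38,0],[47,7],[50,0]]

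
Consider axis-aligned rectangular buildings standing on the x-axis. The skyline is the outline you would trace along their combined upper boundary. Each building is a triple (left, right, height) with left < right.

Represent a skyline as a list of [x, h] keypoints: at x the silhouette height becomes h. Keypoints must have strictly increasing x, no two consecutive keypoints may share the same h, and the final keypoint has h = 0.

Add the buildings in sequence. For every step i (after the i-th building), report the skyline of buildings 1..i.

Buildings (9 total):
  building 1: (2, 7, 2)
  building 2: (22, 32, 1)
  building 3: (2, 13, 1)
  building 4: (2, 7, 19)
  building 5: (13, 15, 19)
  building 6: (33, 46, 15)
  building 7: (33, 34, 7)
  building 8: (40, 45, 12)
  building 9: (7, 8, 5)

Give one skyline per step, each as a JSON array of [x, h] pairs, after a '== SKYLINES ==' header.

== SKYLINES ==
[[2,2],[7,0]]
[[2,2],[7,0],[22,1],[32,0]]
[[2,2],[7,1],[13,0],[22,1],[32,0]]
[[2,19],[7,1],[13,0],[22,1],[32,0]]
[[2,19],[7,1],[13,19],[15,0],[22,1],[32,0]]
[[2,19],[7,1],[13,19],[15,0],[22,1],[32,0],[33,15],[46,0]]
[[2,19],[7,1],[13,19],[15,0],[22,1],[32,0],[33,15],[46,0]]
[[2,19],[7,1],[13,19],[15,0],[22,1],[32,0],[33,15],[46,0]]
[[2,19],[7,5],[8,1],[13,19],[15,0],[22,1],[32,0],[33,15],[46,0]]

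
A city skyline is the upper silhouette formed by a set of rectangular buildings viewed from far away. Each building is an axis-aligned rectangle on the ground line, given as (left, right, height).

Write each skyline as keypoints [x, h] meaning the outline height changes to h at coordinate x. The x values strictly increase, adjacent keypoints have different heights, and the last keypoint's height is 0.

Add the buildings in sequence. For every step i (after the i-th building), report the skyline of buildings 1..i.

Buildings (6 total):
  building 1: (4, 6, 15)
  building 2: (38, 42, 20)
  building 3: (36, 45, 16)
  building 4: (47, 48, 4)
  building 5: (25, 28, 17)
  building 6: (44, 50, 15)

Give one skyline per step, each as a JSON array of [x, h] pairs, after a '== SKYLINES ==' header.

== SKYLINES ==
[[4,15],[6,0]]
[[4,15],[6,0],[38,20],[42,0]]
[[4,15],[6,0],[36,16],[38,20],[42,16],[45,0]]
[[4,15],[6,0],[36,16],[38,20],[42,16],[45,0],[47,4],[48,0]]
[[4,15],[6,0],[25,17],[28,0],[36,16],[38,20],[42,16],[45,0],[47,4],[48,0]]
[[4,15],[6,0],[25,17],[28,0],[36,16],[38,20],[42,16],[45,15],[50,0]]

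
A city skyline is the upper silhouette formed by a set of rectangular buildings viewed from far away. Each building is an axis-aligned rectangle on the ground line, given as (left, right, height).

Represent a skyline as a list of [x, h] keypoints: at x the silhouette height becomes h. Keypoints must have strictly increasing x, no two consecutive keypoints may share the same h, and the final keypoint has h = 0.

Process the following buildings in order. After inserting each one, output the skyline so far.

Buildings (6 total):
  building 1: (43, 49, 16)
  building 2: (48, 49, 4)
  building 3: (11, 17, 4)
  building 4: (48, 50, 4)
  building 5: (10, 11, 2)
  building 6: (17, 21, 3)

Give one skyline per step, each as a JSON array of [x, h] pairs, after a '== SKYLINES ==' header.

== SKYLINES ==
[[43,16],[49,0]]
[[43,16],[49,0]]
[[11,4],[17,0],[43,16],[49,0]]
[[11,4],[17,0],[43,16],[49,4],[50,0]]
[[10,2],[11,4],[17,0],[43,16],[49,4],[50,0]]
[[10,2],[11,4],[17,3],[21,0],[43,16],[49,4],[50,0]]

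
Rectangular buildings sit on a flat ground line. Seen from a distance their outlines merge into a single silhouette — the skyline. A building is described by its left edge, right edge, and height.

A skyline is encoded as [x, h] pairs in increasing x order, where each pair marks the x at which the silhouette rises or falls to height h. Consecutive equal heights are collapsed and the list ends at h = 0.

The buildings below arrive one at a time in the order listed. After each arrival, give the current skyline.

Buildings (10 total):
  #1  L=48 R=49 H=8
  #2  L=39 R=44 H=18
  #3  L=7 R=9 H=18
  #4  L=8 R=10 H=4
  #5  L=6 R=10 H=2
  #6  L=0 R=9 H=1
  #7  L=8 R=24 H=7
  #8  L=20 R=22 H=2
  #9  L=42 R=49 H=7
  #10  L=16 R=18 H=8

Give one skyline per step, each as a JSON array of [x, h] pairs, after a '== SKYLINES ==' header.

== SKYLINES ==
[[48,8],[49,0]]
[[39,18],[44,0],[48,8],[49,0]]
[[7,18],[9,0],[39,18],[44,0],[48,8],[49,0]]
[[7,18],[9,4],[10,0],[39,18],[44,0],[48,8],[49,0]]
[[6,2],[7,18],[9,4],[10,0],[39,18],[44,0],[48,8],[49,0]]
[[0,1],[6,2],[7,18],[9,4],[10,0],[39,18],[44,0],[48,8],[49,0]]
[[0,1],[6,2],[7,18],[9,7],[24,0],[39,18],[44,0],[48,8],[49,0]]
[[0,1],[6,2],[7,18],[9,7],[24,0],[39,18],[44,0],[48,8],[49,0]]
[[0,1],[6,2],[7,18],[9,7],[24,0],[39,18],[44,7],[48,8],[49,0]]
[[0,1],[6,2],[7,18],[9,7],[16,8],[18,7],[24,0],[39,18],[44,7],[48,8],[49,0]]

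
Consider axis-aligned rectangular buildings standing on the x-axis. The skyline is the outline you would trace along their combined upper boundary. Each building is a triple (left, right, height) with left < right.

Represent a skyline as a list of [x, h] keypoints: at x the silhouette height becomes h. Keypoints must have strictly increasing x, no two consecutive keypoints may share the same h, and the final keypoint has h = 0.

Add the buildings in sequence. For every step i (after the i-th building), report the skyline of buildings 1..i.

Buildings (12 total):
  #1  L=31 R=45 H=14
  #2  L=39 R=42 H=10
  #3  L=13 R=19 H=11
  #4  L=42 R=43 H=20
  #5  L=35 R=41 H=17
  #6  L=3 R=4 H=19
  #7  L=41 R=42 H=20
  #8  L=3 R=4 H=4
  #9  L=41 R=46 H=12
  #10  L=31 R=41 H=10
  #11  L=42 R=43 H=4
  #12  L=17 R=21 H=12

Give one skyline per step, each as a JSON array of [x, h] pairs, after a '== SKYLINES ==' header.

== SKYLINES ==
[[31,14],[45,0]]
[[31,14],[45,0]]
[[13,11],[19,0],[31,14],[45,0]]
[[13,11],[19,0],[31,14],[42,20],[43,14],[45,0]]
[[13,11],[19,0],[31,14],[35,17],[41,14],[42,20],[43,14],[45,0]]
[[3,19],[4,0],[13,11],[19,0],[31,14],[35,17],[41,14],[42,20],[43,14],[45,0]]
[[3,19],[4,0],[13,11],[19,0],[31,14],[35,17],[41,20],[43,14],[45,0]]
[[3,19],[4,0],[13,11],[19,0],[31,14],[35,17],[41,20],[43,14],[45,0]]
[[3,19],[4,0],[13,11],[19,0],[31,14],[35,17],[41,20],[43,14],[45,12],[46,0]]
[[3,19],[4,0],[13,11],[19,0],[31,14],[35,17],[41,20],[43,14],[45,12],[46,0]]
[[3,19],[4,0],[13,11],[19,0],[31,14],[35,17],[41,20],[43,14],[45,12],[46,0]]
[[3,19],[4,0],[13,11],[17,12],[21,0],[31,14],[35,17],[41,20],[43,14],[45,12],[46,0]]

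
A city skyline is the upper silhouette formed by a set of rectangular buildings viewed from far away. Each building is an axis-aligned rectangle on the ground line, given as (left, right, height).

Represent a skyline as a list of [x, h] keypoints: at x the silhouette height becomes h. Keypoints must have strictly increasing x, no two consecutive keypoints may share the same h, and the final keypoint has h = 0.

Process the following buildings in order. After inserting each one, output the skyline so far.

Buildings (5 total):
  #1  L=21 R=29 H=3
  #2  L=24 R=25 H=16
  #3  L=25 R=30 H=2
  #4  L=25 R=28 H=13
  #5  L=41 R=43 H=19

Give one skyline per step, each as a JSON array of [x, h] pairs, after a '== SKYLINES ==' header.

== SKYLINES ==
[[21,3],[29,0]]
[[21,3],[24,16],[25,3],[29,0]]
[[21,3],[24,16],[25,3],[29,2],[30,0]]
[[21,3],[24,16],[25,13],[28,3],[29,2],[30,0]]
[[21,3],[24,16],[25,13],[28,3],[29,2],[30,0],[41,19],[43,0]]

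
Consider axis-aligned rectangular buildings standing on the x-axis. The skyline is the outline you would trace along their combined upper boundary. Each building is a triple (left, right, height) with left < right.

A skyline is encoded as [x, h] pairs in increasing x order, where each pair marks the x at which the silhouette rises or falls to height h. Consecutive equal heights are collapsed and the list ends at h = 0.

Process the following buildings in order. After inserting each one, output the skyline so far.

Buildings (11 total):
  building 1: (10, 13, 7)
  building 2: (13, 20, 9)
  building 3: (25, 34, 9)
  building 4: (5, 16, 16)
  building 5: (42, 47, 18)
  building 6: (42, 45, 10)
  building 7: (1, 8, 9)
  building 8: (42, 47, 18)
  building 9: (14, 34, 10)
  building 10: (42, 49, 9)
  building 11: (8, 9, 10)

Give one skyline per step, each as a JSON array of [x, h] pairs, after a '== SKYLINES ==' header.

== SKYLINES ==
[[10,7],[13,0]]
[[10,7],[13,9],[20,0]]
[[10,7],[13,9],[20,0],[25,9],[34,0]]
[[5,16],[16,9],[20,0],[25,9],[34,0]]
[[5,16],[16,9],[20,0],[25,9],[34,0],[42,18],[47,0]]
[[5,16],[16,9],[20,0],[25,9],[34,0],[42,18],[47,0]]
[[1,9],[5,16],[16,9],[20,0],[25,9],[34,0],[42,18],[47,0]]
[[1,9],[5,16],[16,9],[20,0],[25,9],[34,0],[42,18],[47,0]]
[[1,9],[5,16],[16,10],[34,0],[42,18],[47,0]]
[[1,9],[5,16],[16,10],[34,0],[42,18],[47,9],[49,0]]
[[1,9],[5,16],[16,10],[34,0],[42,18],[47,9],[49,0]]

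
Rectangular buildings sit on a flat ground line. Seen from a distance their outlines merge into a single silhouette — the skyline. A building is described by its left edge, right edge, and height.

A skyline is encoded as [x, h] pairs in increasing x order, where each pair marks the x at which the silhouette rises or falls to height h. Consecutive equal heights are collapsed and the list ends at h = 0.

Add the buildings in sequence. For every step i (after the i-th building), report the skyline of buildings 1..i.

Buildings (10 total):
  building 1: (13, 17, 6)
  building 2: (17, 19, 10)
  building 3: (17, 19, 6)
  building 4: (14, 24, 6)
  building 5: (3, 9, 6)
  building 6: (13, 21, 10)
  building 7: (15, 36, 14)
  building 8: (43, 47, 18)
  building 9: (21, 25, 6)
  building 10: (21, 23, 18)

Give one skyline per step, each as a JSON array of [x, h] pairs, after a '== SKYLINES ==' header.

== SKYLINES ==
[[13,6],[17,0]]
[[13,6],[17,10],[19,0]]
[[13,6],[17,10],[19,0]]
[[13,6],[17,10],[19,6],[24,0]]
[[3,6],[9,0],[13,6],[17,10],[19,6],[24,0]]
[[3,6],[9,0],[13,10],[21,6],[24,0]]
[[3,6],[9,0],[13,10],[15,14],[36,0]]
[[3,6],[9,0],[13,10],[15,14],[36,0],[43,18],[47,0]]
[[3,6],[9,0],[13,10],[15,14],[36,0],[43,18],[47,0]]
[[3,6],[9,0],[13,10],[15,14],[21,18],[23,14],[36,0],[43,18],[47,0]]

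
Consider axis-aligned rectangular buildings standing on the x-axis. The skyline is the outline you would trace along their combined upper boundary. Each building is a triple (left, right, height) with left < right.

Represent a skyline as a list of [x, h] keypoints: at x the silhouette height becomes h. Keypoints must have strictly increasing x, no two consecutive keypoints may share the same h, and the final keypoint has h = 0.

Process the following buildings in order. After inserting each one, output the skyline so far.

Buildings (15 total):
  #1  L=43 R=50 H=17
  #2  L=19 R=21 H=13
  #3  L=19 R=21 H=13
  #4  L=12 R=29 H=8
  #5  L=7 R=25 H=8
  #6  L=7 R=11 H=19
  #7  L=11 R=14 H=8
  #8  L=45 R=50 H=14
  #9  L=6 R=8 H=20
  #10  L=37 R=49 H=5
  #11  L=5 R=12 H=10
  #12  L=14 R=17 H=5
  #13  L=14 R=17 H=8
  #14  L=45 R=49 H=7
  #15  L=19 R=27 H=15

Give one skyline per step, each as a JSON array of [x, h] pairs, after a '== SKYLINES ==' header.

== SKYLINES ==
[[43,17],[50,0]]
[[19,13],[21,0],[43,17],[50,0]]
[[19,13],[21,0],[43,17],[50,0]]
[[12,8],[19,13],[21,8],[29,0],[43,17],[50,0]]
[[7,8],[19,13],[21,8],[29,0],[43,17],[50,0]]
[[7,19],[11,8],[19,13],[21,8],[29,0],[43,17],[50,0]]
[[7,19],[11,8],[19,13],[21,8],[29,0],[43,17],[50,0]]
[[7,19],[11,8],[19,13],[21,8],[29,0],[43,17],[50,0]]
[[6,20],[8,19],[11,8],[19,13],[21,8],[29,0],[43,17],[50,0]]
[[6,20],[8,19],[11,8],[19,13],[21,8],[29,0],[37,5],[43,17],[50,0]]
[[5,10],[6,20],[8,19],[11,10],[12,8],[19,13],[21,8],[29,0],[37,5],[43,17],[50,0]]
[[5,10],[6,20],[8,19],[11,10],[12,8],[19,13],[21,8],[29,0],[37,5],[43,17],[50,0]]
[[5,10],[6,20],[8,19],[11,10],[12,8],[19,13],[21,8],[29,0],[37,5],[43,17],[50,0]]
[[5,10],[6,20],[8,19],[11,10],[12,8],[19,13],[21,8],[29,0],[37,5],[43,17],[50,0]]
[[5,10],[6,20],[8,19],[11,10],[12,8],[19,15],[27,8],[29,0],[37,5],[43,17],[50,0]]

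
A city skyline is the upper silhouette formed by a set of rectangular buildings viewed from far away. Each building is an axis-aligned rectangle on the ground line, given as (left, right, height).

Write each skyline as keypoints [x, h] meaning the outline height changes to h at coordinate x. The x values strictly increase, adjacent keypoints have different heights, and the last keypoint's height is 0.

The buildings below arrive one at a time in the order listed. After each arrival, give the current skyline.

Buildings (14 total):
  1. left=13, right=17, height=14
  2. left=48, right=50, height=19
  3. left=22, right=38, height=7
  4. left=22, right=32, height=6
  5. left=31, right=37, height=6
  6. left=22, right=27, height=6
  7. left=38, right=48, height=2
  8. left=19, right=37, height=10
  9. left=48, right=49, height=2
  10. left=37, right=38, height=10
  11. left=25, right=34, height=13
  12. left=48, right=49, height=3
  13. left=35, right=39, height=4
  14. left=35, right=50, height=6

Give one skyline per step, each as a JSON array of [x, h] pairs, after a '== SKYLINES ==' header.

== SKYLINES ==
[[13,14],[17,0]]
[[13,14],[17,0],[48,19],[50,0]]
[[13,14],[17,0],[22,7],[38,0],[48,19],[50,0]]
[[13,14],[17,0],[22,7],[38,0],[48,19],[50,0]]
[[13,14],[17,0],[22,7],[38,0],[48,19],[50,0]]
[[13,14],[17,0],[22,7],[38,0],[48,19],[50,0]]
[[13,14],[17,0],[22,7],[38,2],[48,19],[50,0]]
[[13,14],[17,0],[19,10],[37,7],[38,2],[48,19],[50,0]]
[[13,14],[17,0],[19,10],[37,7],[38,2],[48,19],[50,0]]
[[13,14],[17,0],[19,10],[38,2],[48,19],[50,0]]
[[13,14],[17,0],[19,10],[25,13],[34,10],[38,2],[48,19],[50,0]]
[[13,14],[17,0],[19,10],[25,13],[34,10],[38,2],[48,19],[50,0]]
[[13,14],[17,0],[19,10],[25,13],[34,10],[38,4],[39,2],[48,19],[50,0]]
[[13,14],[17,0],[19,10],[25,13],[34,10],[38,6],[48,19],[50,0]]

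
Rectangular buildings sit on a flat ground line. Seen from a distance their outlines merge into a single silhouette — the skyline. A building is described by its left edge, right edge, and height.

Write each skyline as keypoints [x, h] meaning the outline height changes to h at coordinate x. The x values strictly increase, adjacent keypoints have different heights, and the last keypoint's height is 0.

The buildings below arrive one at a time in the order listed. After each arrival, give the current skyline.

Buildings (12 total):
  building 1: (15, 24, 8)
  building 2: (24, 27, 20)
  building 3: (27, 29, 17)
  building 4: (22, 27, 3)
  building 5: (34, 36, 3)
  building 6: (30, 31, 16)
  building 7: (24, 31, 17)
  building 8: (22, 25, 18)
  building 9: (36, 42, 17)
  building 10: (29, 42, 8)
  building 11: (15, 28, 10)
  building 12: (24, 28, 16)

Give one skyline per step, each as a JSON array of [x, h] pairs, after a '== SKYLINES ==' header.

== SKYLINES ==
[[15,8],[24,0]]
[[15,8],[24,20],[27,0]]
[[15,8],[24,20],[27,17],[29,0]]
[[15,8],[24,20],[27,17],[29,0]]
[[15,8],[24,20],[27,17],[29,0],[34,3],[36,0]]
[[15,8],[24,20],[27,17],[29,0],[30,16],[31,0],[34,3],[36,0]]
[[15,8],[24,20],[27,17],[31,0],[34,3],[36,0]]
[[15,8],[22,18],[24,20],[27,17],[31,0],[34,3],[36,0]]
[[15,8],[22,18],[24,20],[27,17],[31,0],[34,3],[36,17],[42,0]]
[[15,8],[22,18],[24,20],[27,17],[31,8],[36,17],[42,0]]
[[15,10],[22,18],[24,20],[27,17],[31,8],[36,17],[42,0]]
[[15,10],[22,18],[24,20],[27,17],[31,8],[36,17],[42,0]]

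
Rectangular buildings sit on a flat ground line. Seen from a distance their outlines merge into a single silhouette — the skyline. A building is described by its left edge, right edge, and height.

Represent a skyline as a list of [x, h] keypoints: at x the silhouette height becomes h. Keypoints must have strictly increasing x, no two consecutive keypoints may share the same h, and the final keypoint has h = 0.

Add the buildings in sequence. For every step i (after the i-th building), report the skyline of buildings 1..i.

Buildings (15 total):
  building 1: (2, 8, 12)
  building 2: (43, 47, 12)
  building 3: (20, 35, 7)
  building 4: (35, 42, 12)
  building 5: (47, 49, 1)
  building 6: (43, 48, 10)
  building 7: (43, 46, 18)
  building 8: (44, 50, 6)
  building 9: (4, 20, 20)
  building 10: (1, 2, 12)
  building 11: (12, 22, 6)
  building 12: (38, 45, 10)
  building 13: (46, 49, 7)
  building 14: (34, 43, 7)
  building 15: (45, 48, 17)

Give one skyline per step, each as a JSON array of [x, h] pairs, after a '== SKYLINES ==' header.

== SKYLINES ==
[[2,12],[8,0]]
[[2,12],[8,0],[43,12],[47,0]]
[[2,12],[8,0],[20,7],[35,0],[43,12],[47,0]]
[[2,12],[8,0],[20,7],[35,12],[42,0],[43,12],[47,0]]
[[2,12],[8,0],[20,7],[35,12],[42,0],[43,12],[47,1],[49,0]]
[[2,12],[8,0],[20,7],[35,12],[42,0],[43,12],[47,10],[48,1],[49,0]]
[[2,12],[8,0],[20,7],[35,12],[42,0],[43,18],[46,12],[47,10],[48,1],[49,0]]
[[2,12],[8,0],[20,7],[35,12],[42,0],[43,18],[46,12],[47,10],[48,6],[50,0]]
[[2,12],[4,20],[20,7],[35,12],[42,0],[43,18],[46,12],[47,10],[48,6],[50,0]]
[[1,12],[4,20],[20,7],[35,12],[42,0],[43,18],[46,12],[47,10],[48,6],[50,0]]
[[1,12],[4,20],[20,7],[35,12],[42,0],[43,18],[46,12],[47,10],[48,6],[50,0]]
[[1,12],[4,20],[20,7],[35,12],[42,10],[43,18],[46,12],[47,10],[48,6],[50,0]]
[[1,12],[4,20],[20,7],[35,12],[42,10],[43,18],[46,12],[47,10],[48,7],[49,6],[50,0]]
[[1,12],[4,20],[20,7],[35,12],[42,10],[43,18],[46,12],[47,10],[48,7],[49,6],[50,0]]
[[1,12],[4,20],[20,7],[35,12],[42,10],[43,18],[46,17],[48,7],[49,6],[50,0]]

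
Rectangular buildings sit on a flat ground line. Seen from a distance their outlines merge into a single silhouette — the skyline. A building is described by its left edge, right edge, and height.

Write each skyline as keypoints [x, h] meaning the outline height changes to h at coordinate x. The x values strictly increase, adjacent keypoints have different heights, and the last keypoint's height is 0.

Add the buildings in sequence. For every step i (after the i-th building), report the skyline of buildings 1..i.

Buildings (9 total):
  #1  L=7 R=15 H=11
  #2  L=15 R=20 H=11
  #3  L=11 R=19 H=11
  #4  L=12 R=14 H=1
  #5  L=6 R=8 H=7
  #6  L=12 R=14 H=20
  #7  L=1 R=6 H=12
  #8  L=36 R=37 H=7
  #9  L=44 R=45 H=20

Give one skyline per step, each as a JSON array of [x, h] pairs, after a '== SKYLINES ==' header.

== SKYLINES ==
[[7,11],[15,0]]
[[7,11],[20,0]]
[[7,11],[20,0]]
[[7,11],[20,0]]
[[6,7],[7,11],[20,0]]
[[6,7],[7,11],[12,20],[14,11],[20,0]]
[[1,12],[6,7],[7,11],[12,20],[14,11],[20,0]]
[[1,12],[6,7],[7,11],[12,20],[14,11],[20,0],[36,7],[37,0]]
[[1,12],[6,7],[7,11],[12,20],[14,11],[20,0],[36,7],[37,0],[44,20],[45,0]]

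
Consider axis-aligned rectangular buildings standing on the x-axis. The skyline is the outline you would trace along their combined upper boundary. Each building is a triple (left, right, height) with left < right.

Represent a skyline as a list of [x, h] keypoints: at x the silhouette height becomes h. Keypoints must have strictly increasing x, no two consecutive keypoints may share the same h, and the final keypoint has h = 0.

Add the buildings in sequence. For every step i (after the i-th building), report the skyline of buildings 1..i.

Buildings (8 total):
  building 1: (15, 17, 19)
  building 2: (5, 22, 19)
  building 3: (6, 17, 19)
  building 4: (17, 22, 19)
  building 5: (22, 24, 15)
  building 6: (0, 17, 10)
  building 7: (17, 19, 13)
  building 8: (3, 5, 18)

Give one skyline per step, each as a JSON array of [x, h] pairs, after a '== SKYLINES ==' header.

== SKYLINES ==
[[15,19],[17,0]]
[[5,19],[22,0]]
[[5,19],[22,0]]
[[5,19],[22,0]]
[[5,19],[22,15],[24,0]]
[[0,10],[5,19],[22,15],[24,0]]
[[0,10],[5,19],[22,15],[24,0]]
[[0,10],[3,18],[5,19],[22,15],[24,0]]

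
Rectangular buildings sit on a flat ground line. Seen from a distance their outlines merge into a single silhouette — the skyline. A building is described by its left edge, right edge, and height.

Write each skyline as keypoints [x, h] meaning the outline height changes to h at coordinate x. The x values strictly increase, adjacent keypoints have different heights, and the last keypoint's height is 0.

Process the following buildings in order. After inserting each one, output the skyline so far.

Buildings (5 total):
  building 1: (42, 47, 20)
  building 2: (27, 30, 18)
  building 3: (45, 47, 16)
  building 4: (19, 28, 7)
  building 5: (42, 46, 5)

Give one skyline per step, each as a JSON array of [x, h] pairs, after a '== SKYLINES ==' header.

== SKYLINES ==
[[42,20],[47,0]]
[[27,18],[30,0],[42,20],[47,0]]
[[27,18],[30,0],[42,20],[47,0]]
[[19,7],[27,18],[30,0],[42,20],[47,0]]
[[19,7],[27,18],[30,0],[42,20],[47,0]]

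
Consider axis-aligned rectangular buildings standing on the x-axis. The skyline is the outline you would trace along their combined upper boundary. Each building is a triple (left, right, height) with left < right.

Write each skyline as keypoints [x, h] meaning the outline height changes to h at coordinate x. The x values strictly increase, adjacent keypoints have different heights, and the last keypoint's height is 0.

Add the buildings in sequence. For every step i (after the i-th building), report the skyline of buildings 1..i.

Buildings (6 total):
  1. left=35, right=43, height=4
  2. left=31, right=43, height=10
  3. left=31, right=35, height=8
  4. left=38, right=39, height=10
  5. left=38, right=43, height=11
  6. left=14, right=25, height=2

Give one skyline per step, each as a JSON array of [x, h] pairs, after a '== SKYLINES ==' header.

== SKYLINES ==
[[35,4],[43,0]]
[[31,10],[43,0]]
[[31,10],[43,0]]
[[31,10],[43,0]]
[[31,10],[38,11],[43,0]]
[[14,2],[25,0],[31,10],[38,11],[43,0]]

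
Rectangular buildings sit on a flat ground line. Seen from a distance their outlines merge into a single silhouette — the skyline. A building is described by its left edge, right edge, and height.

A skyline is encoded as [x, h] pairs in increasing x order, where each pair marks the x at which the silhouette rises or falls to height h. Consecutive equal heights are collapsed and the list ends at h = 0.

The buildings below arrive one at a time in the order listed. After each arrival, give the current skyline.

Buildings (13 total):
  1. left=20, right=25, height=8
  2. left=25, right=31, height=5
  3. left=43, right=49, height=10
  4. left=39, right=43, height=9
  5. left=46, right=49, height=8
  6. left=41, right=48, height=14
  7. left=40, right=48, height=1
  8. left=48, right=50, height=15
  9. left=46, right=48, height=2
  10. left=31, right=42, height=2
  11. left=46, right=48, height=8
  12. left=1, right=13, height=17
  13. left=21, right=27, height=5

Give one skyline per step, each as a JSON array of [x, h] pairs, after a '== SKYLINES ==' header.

== SKYLINES ==
[[20,8],[25,0]]
[[20,8],[25,5],[31,0]]
[[20,8],[25,5],[31,0],[43,10],[49,0]]
[[20,8],[25,5],[31,0],[39,9],[43,10],[49,0]]
[[20,8],[25,5],[31,0],[39,9],[43,10],[49,0]]
[[20,8],[25,5],[31,0],[39,9],[41,14],[48,10],[49,0]]
[[20,8],[25,5],[31,0],[39,9],[41,14],[48,10],[49,0]]
[[20,8],[25,5],[31,0],[39,9],[41,14],[48,15],[50,0]]
[[20,8],[25,5],[31,0],[39,9],[41,14],[48,15],[50,0]]
[[20,8],[25,5],[31,2],[39,9],[41,14],[48,15],[50,0]]
[[20,8],[25,5],[31,2],[39,9],[41,14],[48,15],[50,0]]
[[1,17],[13,0],[20,8],[25,5],[31,2],[39,9],[41,14],[48,15],[50,0]]
[[1,17],[13,0],[20,8],[25,5],[31,2],[39,9],[41,14],[48,15],[50,0]]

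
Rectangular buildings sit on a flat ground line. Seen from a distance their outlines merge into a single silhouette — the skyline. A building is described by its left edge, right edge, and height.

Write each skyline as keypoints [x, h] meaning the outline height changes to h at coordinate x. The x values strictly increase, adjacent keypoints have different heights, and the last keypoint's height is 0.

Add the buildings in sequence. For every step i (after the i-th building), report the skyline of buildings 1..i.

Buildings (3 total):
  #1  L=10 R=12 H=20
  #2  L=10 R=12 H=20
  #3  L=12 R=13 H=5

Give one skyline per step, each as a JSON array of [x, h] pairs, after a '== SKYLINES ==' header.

== SKYLINES ==
[[10,20],[12,0]]
[[10,20],[12,0]]
[[10,20],[12,5],[13,0]]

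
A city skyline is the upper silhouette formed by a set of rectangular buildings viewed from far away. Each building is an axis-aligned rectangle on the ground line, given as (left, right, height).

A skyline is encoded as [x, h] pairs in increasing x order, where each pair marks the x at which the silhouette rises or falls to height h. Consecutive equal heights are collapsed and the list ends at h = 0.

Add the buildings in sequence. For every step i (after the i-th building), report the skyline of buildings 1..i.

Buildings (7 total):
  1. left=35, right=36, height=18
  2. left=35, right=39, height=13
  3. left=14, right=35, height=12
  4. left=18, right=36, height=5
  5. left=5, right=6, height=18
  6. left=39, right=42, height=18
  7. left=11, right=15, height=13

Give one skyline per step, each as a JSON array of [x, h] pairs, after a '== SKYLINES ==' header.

== SKYLINES ==
[[35,18],[36,0]]
[[35,18],[36,13],[39,0]]
[[14,12],[35,18],[36,13],[39,0]]
[[14,12],[35,18],[36,13],[39,0]]
[[5,18],[6,0],[14,12],[35,18],[36,13],[39,0]]
[[5,18],[6,0],[14,12],[35,18],[36,13],[39,18],[42,0]]
[[5,18],[6,0],[11,13],[15,12],[35,18],[36,13],[39,18],[42,0]]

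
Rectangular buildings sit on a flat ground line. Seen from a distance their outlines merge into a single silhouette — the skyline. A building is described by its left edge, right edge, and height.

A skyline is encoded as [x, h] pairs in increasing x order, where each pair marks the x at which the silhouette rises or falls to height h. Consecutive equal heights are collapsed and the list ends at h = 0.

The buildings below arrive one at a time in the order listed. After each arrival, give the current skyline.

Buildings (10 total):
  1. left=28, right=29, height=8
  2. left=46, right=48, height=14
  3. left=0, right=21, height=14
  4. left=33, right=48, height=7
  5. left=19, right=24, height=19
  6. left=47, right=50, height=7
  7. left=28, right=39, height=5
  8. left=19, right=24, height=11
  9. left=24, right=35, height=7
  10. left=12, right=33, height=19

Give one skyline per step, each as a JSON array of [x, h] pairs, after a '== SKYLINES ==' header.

== SKYLINES ==
[[28,8],[29,0]]
[[28,8],[29,0],[46,14],[48,0]]
[[0,14],[21,0],[28,8],[29,0],[46,14],[48,0]]
[[0,14],[21,0],[28,8],[29,0],[33,7],[46,14],[48,0]]
[[0,14],[19,19],[24,0],[28,8],[29,0],[33,7],[46,14],[48,0]]
[[0,14],[19,19],[24,0],[28,8],[29,0],[33,7],[46,14],[48,7],[50,0]]
[[0,14],[19,19],[24,0],[28,8],[29,5],[33,7],[46,14],[48,7],[50,0]]
[[0,14],[19,19],[24,0],[28,8],[29,5],[33,7],[46,14],[48,7],[50,0]]
[[0,14],[19,19],[24,7],[28,8],[29,7],[46,14],[48,7],[50,0]]
[[0,14],[12,19],[33,7],[46,14],[48,7],[50,0]]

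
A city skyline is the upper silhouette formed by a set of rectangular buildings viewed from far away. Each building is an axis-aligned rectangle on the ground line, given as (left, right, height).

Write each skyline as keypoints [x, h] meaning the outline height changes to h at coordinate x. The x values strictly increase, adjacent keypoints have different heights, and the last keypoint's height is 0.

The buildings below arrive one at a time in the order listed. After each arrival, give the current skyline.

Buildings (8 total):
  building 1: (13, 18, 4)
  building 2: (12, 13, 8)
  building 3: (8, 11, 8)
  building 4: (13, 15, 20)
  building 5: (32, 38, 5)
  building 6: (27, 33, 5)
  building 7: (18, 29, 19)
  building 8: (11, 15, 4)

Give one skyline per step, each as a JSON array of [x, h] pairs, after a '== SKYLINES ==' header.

== SKYLINES ==
[[13,4],[18,0]]
[[12,8],[13,4],[18,0]]
[[8,8],[11,0],[12,8],[13,4],[18,0]]
[[8,8],[11,0],[12,8],[13,20],[15,4],[18,0]]
[[8,8],[11,0],[12,8],[13,20],[15,4],[18,0],[32,5],[38,0]]
[[8,8],[11,0],[12,8],[13,20],[15,4],[18,0],[27,5],[38,0]]
[[8,8],[11,0],[12,8],[13,20],[15,4],[18,19],[29,5],[38,0]]
[[8,8],[11,4],[12,8],[13,20],[15,4],[18,19],[29,5],[38,0]]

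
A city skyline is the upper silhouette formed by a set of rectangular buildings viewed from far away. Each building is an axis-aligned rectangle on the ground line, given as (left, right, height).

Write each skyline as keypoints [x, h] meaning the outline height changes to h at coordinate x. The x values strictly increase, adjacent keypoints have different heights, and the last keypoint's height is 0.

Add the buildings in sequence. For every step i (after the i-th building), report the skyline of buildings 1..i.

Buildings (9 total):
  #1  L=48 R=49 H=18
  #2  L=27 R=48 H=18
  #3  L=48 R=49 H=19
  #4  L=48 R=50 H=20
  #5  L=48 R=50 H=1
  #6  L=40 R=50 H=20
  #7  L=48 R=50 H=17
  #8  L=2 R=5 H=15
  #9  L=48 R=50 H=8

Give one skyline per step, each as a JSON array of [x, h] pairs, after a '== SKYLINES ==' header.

== SKYLINES ==
[[48,18],[49,0]]
[[27,18],[49,0]]
[[27,18],[48,19],[49,0]]
[[27,18],[48,20],[50,0]]
[[27,18],[48,20],[50,0]]
[[27,18],[40,20],[50,0]]
[[27,18],[40,20],[50,0]]
[[2,15],[5,0],[27,18],[40,20],[50,0]]
[[2,15],[5,0],[27,18],[40,20],[50,0]]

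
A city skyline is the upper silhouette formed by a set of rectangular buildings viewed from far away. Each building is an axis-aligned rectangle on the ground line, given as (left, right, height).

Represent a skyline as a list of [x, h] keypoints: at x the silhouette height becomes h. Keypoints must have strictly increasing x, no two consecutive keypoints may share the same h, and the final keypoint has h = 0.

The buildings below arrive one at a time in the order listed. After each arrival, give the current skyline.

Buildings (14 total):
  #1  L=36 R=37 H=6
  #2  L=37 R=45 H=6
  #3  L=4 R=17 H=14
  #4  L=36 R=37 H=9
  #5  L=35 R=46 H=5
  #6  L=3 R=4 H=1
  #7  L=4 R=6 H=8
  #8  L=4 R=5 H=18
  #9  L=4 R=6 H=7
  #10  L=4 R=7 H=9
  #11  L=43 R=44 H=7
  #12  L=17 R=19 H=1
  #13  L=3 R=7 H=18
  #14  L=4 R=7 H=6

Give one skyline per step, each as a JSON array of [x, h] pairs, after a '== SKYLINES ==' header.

== SKYLINES ==
[[36,6],[37,0]]
[[36,6],[45,0]]
[[4,14],[17,0],[36,6],[45,0]]
[[4,14],[17,0],[36,9],[37,6],[45,0]]
[[4,14],[17,0],[35,5],[36,9],[37,6],[45,5],[46,0]]
[[3,1],[4,14],[17,0],[35,5],[36,9],[37,6],[45,5],[46,0]]
[[3,1],[4,14],[17,0],[35,5],[36,9],[37,6],[45,5],[46,0]]
[[3,1],[4,18],[5,14],[17,0],[35,5],[36,9],[37,6],[45,5],[46,0]]
[[3,1],[4,18],[5,14],[17,0],[35,5],[36,9],[37,6],[45,5],[46,0]]
[[3,1],[4,18],[5,14],[17,0],[35,5],[36,9],[37,6],[45,5],[46,0]]
[[3,1],[4,18],[5,14],[17,0],[35,5],[36,9],[37,6],[43,7],[44,6],[45,5],[46,0]]
[[3,1],[4,18],[5,14],[17,1],[19,0],[35,5],[36,9],[37,6],[43,7],[44,6],[45,5],[46,0]]
[[3,18],[7,14],[17,1],[19,0],[35,5],[36,9],[37,6],[43,7],[44,6],[45,5],[46,0]]
[[3,18],[7,14],[17,1],[19,0],[35,5],[36,9],[37,6],[43,7],[44,6],[45,5],[46,0]]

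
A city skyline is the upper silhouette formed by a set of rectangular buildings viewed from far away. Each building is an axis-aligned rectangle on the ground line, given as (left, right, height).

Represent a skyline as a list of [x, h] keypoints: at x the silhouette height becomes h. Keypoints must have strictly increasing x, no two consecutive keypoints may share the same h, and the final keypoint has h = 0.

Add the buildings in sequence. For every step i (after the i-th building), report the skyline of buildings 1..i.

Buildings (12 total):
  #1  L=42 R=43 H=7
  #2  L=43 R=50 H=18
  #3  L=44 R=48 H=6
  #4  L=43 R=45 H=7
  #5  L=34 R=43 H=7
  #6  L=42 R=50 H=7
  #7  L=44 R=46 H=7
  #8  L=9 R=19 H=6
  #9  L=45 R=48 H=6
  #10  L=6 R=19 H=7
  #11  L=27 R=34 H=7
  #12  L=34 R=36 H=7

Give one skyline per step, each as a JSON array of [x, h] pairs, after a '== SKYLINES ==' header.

== SKYLINES ==
[[42,7],[43,0]]
[[42,7],[43,18],[50,0]]
[[42,7],[43,18],[50,0]]
[[42,7],[43,18],[50,0]]
[[34,7],[43,18],[50,0]]
[[34,7],[43,18],[50,0]]
[[34,7],[43,18],[50,0]]
[[9,6],[19,0],[34,7],[43,18],[50,0]]
[[9,6],[19,0],[34,7],[43,18],[50,0]]
[[6,7],[19,0],[34,7],[43,18],[50,0]]
[[6,7],[19,0],[27,7],[43,18],[50,0]]
[[6,7],[19,0],[27,7],[43,18],[50,0]]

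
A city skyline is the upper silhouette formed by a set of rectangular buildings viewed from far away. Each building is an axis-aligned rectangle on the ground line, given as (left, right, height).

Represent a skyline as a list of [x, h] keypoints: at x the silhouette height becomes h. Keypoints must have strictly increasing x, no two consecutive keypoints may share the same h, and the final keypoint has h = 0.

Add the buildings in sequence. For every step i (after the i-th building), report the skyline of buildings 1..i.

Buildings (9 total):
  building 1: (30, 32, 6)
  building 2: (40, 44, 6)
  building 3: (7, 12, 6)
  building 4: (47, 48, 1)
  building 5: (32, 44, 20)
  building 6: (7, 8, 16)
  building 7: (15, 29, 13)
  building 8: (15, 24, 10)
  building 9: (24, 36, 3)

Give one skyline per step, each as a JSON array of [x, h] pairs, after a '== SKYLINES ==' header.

== SKYLINES ==
[[30,6],[32,0]]
[[30,6],[32,0],[40,6],[44,0]]
[[7,6],[12,0],[30,6],[32,0],[40,6],[44,0]]
[[7,6],[12,0],[30,6],[32,0],[40,6],[44,0],[47,1],[48,0]]
[[7,6],[12,0],[30,6],[32,20],[44,0],[47,1],[48,0]]
[[7,16],[8,6],[12,0],[30,6],[32,20],[44,0],[47,1],[48,0]]
[[7,16],[8,6],[12,0],[15,13],[29,0],[30,6],[32,20],[44,0],[47,1],[48,0]]
[[7,16],[8,6],[12,0],[15,13],[29,0],[30,6],[32,20],[44,0],[47,1],[48,0]]
[[7,16],[8,6],[12,0],[15,13],[29,3],[30,6],[32,20],[44,0],[47,1],[48,0]]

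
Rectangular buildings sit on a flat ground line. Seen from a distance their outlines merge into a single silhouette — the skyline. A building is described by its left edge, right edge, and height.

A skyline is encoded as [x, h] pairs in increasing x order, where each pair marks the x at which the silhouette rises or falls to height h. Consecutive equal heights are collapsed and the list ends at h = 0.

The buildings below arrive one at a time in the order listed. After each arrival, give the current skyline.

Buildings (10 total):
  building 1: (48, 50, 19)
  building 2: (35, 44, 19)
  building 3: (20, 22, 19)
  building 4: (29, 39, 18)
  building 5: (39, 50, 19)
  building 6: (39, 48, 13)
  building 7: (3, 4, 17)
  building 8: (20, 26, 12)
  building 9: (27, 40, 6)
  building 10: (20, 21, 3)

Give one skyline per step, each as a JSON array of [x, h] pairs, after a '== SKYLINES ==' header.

== SKYLINES ==
[[48,19],[50,0]]
[[35,19],[44,0],[48,19],[50,0]]
[[20,19],[22,0],[35,19],[44,0],[48,19],[50,0]]
[[20,19],[22,0],[29,18],[35,19],[44,0],[48,19],[50,0]]
[[20,19],[22,0],[29,18],[35,19],[50,0]]
[[20,19],[22,0],[29,18],[35,19],[50,0]]
[[3,17],[4,0],[20,19],[22,0],[29,18],[35,19],[50,0]]
[[3,17],[4,0],[20,19],[22,12],[26,0],[29,18],[35,19],[50,0]]
[[3,17],[4,0],[20,19],[22,12],[26,0],[27,6],[29,18],[35,19],[50,0]]
[[3,17],[4,0],[20,19],[22,12],[26,0],[27,6],[29,18],[35,19],[50,0]]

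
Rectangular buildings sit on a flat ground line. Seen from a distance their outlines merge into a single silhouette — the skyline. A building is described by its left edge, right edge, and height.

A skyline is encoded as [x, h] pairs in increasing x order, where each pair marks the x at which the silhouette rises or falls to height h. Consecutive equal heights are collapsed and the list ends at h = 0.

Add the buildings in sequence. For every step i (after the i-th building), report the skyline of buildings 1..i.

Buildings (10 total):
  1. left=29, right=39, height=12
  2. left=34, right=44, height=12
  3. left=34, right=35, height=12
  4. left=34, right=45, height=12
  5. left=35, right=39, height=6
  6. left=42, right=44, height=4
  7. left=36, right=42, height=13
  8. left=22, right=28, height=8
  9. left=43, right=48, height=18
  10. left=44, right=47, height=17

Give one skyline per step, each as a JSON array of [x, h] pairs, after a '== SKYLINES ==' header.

== SKYLINES ==
[[29,12],[39,0]]
[[29,12],[44,0]]
[[29,12],[44,0]]
[[29,12],[45,0]]
[[29,12],[45,0]]
[[29,12],[45,0]]
[[29,12],[36,13],[42,12],[45,0]]
[[22,8],[28,0],[29,12],[36,13],[42,12],[45,0]]
[[22,8],[28,0],[29,12],[36,13],[42,12],[43,18],[48,0]]
[[22,8],[28,0],[29,12],[36,13],[42,12],[43,18],[48,0]]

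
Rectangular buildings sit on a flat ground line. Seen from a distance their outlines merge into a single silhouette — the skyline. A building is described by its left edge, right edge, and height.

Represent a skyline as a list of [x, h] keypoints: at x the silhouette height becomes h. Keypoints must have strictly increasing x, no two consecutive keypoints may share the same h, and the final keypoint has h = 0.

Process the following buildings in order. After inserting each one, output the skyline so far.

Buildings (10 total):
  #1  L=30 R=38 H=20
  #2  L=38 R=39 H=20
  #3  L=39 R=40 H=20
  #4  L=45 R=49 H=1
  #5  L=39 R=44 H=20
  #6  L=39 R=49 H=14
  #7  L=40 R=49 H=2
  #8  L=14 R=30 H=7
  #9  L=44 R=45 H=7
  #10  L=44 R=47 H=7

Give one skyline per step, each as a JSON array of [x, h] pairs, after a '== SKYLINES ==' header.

== SKYLINES ==
[[30,20],[38,0]]
[[30,20],[39,0]]
[[30,20],[40,0]]
[[30,20],[40,0],[45,1],[49,0]]
[[30,20],[44,0],[45,1],[49,0]]
[[30,20],[44,14],[49,0]]
[[30,20],[44,14],[49,0]]
[[14,7],[30,20],[44,14],[49,0]]
[[14,7],[30,20],[44,14],[49,0]]
[[14,7],[30,20],[44,14],[49,0]]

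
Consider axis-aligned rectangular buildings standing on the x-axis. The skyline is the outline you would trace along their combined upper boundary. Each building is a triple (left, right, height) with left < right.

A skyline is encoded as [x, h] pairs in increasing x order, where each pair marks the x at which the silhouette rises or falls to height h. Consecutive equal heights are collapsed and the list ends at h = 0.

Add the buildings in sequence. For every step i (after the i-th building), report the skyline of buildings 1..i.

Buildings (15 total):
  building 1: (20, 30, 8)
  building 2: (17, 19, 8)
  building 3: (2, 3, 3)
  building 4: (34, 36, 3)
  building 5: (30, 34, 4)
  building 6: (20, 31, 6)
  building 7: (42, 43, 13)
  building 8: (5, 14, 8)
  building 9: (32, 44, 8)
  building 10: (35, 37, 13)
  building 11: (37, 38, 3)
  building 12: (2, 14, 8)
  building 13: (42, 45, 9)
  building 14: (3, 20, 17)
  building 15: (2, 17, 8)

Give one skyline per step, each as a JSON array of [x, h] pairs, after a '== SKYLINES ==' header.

== SKYLINES ==
[[20,8],[30,0]]
[[17,8],[19,0],[20,8],[30,0]]
[[2,3],[3,0],[17,8],[19,0],[20,8],[30,0]]
[[2,3],[3,0],[17,8],[19,0],[20,8],[30,0],[34,3],[36,0]]
[[2,3],[3,0],[17,8],[19,0],[20,8],[30,4],[34,3],[36,0]]
[[2,3],[3,0],[17,8],[19,0],[20,8],[30,6],[31,4],[34,3],[36,0]]
[[2,3],[3,0],[17,8],[19,0],[20,8],[30,6],[31,4],[34,3],[36,0],[42,13],[43,0]]
[[2,3],[3,0],[5,8],[14,0],[17,8],[19,0],[20,8],[30,6],[31,4],[34,3],[36,0],[42,13],[43,0]]
[[2,3],[3,0],[5,8],[14,0],[17,8],[19,0],[20,8],[30,6],[31,4],[32,8],[42,13],[43,8],[44,0]]
[[2,3],[3,0],[5,8],[14,0],[17,8],[19,0],[20,8],[30,6],[31,4],[32,8],[35,13],[37,8],[42,13],[43,8],[44,0]]
[[2,3],[3,0],[5,8],[14,0],[17,8],[19,0],[20,8],[30,6],[31,4],[32,8],[35,13],[37,8],[42,13],[43,8],[44,0]]
[[2,8],[14,0],[17,8],[19,0],[20,8],[30,6],[31,4],[32,8],[35,13],[37,8],[42,13],[43,8],[44,0]]
[[2,8],[14,0],[17,8],[19,0],[20,8],[30,6],[31,4],[32,8],[35,13],[37,8],[42,13],[43,9],[45,0]]
[[2,8],[3,17],[20,8],[30,6],[31,4],[32,8],[35,13],[37,8],[42,13],[43,9],[45,0]]
[[2,8],[3,17],[20,8],[30,6],[31,4],[32,8],[35,13],[37,8],[42,13],[43,9],[45,0]]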